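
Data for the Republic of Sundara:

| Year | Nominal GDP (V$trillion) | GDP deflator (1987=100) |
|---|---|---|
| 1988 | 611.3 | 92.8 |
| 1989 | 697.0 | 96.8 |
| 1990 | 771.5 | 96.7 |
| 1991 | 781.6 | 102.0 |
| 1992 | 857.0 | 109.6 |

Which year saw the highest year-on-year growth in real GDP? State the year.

1989: real = 697.0/0.968 = 720.04; growth vs 1988 (658.73) = 9.31%.
1990: real = 771.5/0.967 = 797.83; growth vs 1989 (720.04) = 10.80%.
1991: real = 781.6/1.020 = 766.27; growth vs 1990 (797.83) = -3.96%.
1992: real = 857.0/1.096 = 781.93; growth vs 1991 (766.27) = 2.04%.

1990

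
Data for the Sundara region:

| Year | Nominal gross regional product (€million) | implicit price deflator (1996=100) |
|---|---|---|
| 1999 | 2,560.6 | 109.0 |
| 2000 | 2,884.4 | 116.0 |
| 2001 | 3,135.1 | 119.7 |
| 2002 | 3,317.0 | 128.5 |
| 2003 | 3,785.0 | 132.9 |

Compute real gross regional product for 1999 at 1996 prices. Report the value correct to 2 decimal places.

Real gross regional product 1999 = 2560.6 / 1.090 = 2349.17.

€2,349.17 million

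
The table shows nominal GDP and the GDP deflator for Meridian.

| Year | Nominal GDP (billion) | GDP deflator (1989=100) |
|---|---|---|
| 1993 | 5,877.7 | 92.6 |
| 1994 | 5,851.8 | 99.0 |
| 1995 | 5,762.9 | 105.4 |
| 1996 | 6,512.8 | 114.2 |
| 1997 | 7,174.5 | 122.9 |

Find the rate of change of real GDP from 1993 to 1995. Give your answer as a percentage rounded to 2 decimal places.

Real GDP 1993 = 5877.7/0.926 = 6347.41.
Real GDP 1995 = 5762.9/1.054 = 5467.65.
Change = 5467.65/6347.41 − 1 = -0.1386.

-13.86%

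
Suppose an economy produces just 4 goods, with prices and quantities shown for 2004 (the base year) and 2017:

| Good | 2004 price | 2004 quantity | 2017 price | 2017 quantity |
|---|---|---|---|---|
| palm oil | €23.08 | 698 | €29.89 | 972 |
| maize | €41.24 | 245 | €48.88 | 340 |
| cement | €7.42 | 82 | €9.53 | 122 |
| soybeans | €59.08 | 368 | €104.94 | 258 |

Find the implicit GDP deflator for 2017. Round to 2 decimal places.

140.50

Nominal GDP 2017 = 29.89·972 + 48.88·340 + 9.53·122 + 104.94·258 = 73909.46.
Real GDP 2017 (at 2004 prices) = 23.08·972 + 41.24·340 + 7.42·122 + 59.08·258 = 52603.24.
Deflator = Nominal/Real × 100 = 73909.46/52603.24 × 100 = 140.504.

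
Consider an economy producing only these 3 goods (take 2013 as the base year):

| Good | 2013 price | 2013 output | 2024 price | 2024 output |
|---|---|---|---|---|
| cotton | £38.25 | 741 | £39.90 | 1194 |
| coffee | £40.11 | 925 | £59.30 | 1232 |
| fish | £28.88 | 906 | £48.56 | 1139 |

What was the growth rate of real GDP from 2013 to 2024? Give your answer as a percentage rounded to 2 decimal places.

Real GDP 2013 = Nominal GDP 2013 = 38.25·741 + 40.11·925 + 28.88·906 = 91610.28.
Real GDP 2024 (at 2013 prices) = 38.25·1194 + 40.11·1232 + 28.88·1139 = 127980.34.
Real growth = 127980.34/91610.28 − 1 = 0.3970.

39.70%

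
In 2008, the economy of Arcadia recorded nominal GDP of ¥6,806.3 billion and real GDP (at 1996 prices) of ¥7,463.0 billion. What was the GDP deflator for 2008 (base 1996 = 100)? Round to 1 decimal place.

91.2

GDP deflator = (Nominal / Real) × 100 = 6806.3 / 7463.0 × 100 = 91.20.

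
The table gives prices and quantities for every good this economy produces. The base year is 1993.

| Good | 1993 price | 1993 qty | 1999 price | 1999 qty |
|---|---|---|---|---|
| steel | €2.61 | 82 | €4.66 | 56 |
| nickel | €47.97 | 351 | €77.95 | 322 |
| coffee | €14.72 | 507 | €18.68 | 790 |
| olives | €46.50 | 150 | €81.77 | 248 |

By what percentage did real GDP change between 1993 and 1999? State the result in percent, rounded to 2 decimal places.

Real GDP 1993 = Nominal GDP 1993 = 2.61·82 + 47.97·351 + 14.72·507 + 46.50·150 = 31489.53.
Real GDP 1999 (at 1993 prices) = 2.61·56 + 47.97·322 + 14.72·790 + 46.50·248 = 38753.30.
Real growth = 38753.30/31489.53 − 1 = 0.2307.

23.07%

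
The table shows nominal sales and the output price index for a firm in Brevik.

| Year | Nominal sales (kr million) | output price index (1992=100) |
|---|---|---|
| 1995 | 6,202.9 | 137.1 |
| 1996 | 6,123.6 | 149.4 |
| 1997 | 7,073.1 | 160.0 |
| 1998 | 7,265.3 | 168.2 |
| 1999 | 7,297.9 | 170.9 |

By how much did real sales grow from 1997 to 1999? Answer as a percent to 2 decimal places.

-3.40%

Real sales 1997 = 7073.1/1.600 = 4420.69.
Real sales 1999 = 7297.9/1.709 = 4270.28.
Change = 4270.28/4420.69 − 1 = -0.0340.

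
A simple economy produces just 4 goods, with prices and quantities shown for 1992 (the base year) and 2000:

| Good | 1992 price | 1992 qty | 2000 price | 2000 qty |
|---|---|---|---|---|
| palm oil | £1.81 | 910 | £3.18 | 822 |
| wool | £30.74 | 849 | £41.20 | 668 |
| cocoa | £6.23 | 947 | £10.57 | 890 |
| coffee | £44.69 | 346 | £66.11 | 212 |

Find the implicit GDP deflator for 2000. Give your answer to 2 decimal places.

Nominal GDP 2000 = 3.18·822 + 41.20·668 + 10.57·890 + 66.11·212 = 53558.18.
Real GDP 2000 (at 1992 prices) = 1.81·822 + 30.74·668 + 6.23·890 + 44.69·212 = 37041.12.
Deflator = Nominal/Real × 100 = 53558.18/37041.12 × 100 = 144.591.

144.59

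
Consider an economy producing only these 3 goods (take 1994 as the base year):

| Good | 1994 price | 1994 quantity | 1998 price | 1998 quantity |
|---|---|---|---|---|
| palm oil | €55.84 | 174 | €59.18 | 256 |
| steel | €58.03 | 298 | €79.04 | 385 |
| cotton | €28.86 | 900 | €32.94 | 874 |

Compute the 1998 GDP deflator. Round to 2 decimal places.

120.22

Nominal GDP 1998 = 59.18·256 + 79.04·385 + 32.94·874 = 74370.04.
Real GDP 1998 (at 1994 prices) = 55.84·256 + 58.03·385 + 28.86·874 = 61860.23.
Deflator = Nominal/Real × 100 = 74370.04/61860.23 × 100 = 120.223.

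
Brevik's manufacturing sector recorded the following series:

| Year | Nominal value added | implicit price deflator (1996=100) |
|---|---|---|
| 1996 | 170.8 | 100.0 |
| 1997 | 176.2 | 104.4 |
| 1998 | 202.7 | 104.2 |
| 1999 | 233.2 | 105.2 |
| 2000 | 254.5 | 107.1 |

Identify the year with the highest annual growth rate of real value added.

1998

1997: real = 176.2/1.044 = 168.77; growth vs 1996 (170.80) = -1.19%.
1998: real = 202.7/1.042 = 194.53; growth vs 1997 (168.77) = 15.26%.
1999: real = 233.2/1.052 = 221.67; growth vs 1998 (194.53) = 13.95%.
2000: real = 254.5/1.071 = 237.63; growth vs 1999 (221.67) = 7.20%.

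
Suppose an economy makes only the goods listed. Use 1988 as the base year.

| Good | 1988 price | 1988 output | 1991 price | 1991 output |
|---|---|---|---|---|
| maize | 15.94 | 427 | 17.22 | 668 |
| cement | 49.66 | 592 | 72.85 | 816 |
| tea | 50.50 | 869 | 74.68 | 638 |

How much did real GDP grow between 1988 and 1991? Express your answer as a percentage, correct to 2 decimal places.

4.12%

Real GDP 1988 = Nominal GDP 1988 = 15.94·427 + 49.66·592 + 50.50·869 = 80089.60.
Real GDP 1991 (at 1988 prices) = 15.94·668 + 49.66·816 + 50.50·638 = 83389.48.
Real growth = 83389.48/80089.60 − 1 = 0.0412.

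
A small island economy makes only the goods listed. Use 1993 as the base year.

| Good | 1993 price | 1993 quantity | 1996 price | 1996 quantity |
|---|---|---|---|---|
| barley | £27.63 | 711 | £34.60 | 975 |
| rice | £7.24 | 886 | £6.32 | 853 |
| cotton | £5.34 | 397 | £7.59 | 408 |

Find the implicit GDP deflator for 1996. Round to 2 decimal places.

119.63

Nominal GDP 1996 = 34.60·975 + 6.32·853 + 7.59·408 = 42222.68.
Real GDP 1996 (at 1993 prices) = 27.63·975 + 7.24·853 + 5.34·408 = 35293.69.
Deflator = Nominal/Real × 100 = 42222.68/35293.69 × 100 = 119.632.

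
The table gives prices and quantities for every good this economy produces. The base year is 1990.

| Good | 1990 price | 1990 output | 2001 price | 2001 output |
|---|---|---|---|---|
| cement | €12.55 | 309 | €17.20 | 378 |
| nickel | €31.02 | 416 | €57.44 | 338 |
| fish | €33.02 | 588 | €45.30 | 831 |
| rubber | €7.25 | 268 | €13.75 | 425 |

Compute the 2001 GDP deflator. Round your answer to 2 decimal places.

151.71

Nominal GDP 2001 = 17.20·378 + 57.44·338 + 45.30·831 + 13.75·425 = 69404.37.
Real GDP 2001 (at 1990 prices) = 12.55·378 + 31.02·338 + 33.02·831 + 7.25·425 = 45749.53.
Deflator = Nominal/Real × 100 = 69404.37/45749.53 × 100 = 151.705.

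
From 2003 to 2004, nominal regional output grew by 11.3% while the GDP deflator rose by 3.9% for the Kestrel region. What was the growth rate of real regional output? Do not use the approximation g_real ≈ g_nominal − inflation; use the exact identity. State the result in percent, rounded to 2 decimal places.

7.12%

(1 + g_nom) = (1 + g_real)(1 + π), so g_real = 1.1130 / 1.0390 − 1 = 0.07122.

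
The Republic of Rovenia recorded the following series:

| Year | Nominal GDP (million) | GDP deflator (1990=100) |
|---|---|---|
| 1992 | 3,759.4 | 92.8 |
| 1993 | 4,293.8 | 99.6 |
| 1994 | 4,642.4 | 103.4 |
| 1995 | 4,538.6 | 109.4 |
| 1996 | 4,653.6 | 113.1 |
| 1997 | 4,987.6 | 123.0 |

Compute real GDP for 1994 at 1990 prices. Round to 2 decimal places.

4,489.75 million

Real GDP 1994 = 4642.4 / 1.034 = 4489.75.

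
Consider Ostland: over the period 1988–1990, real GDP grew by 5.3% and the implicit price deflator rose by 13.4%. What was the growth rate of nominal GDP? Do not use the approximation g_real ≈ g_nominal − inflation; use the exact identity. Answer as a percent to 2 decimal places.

19.41%

(1 + g_nom) = (1 + g_real)(1 + π) = 1.0530 × 1.1340 = 1.19410.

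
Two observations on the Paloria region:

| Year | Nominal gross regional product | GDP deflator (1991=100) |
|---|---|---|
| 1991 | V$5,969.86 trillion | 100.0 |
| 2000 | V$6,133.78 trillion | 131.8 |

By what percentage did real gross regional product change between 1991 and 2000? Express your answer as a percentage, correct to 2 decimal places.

Real gross regional product 1991 = 5969.86 / 1.000 = 5969.86.
Real gross regional product 2000 = 6133.78 / 1.318 = 4653.85.
Real growth = 4653.85 / 5969.86 − 1 = -0.2204.

-22.04%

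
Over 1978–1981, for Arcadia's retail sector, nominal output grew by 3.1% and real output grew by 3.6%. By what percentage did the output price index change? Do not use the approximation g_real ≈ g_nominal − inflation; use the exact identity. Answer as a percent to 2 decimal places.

(1 + g_nom) = (1 + g_real)(1 + π), so π = 1.0310 / 1.0360 − 1 = -0.00483.

-0.48%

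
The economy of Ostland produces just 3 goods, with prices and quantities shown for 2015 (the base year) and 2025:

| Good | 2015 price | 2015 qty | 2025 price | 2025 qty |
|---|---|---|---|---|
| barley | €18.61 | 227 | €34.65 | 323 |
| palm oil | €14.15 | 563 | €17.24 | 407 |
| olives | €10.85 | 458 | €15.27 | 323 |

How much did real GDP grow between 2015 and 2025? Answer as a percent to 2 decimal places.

Real GDP 2015 = Nominal GDP 2015 = 18.61·227 + 14.15·563 + 10.85·458 = 17160.22.
Real GDP 2025 (at 2015 prices) = 18.61·323 + 14.15·407 + 10.85·323 = 15274.63.
Real growth = 15274.63/17160.22 − 1 = -0.1099.

-10.99%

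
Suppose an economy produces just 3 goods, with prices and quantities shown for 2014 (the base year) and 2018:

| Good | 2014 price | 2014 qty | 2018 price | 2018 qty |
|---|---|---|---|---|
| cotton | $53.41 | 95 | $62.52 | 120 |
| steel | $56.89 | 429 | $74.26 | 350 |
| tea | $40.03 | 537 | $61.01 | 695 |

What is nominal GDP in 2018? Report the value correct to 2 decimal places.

$75895.35

Nominal GDP 2018 = Σ (p_2018 × q_2018) = 62.52·120 + 74.26·350 + 61.01·695 = 75895.35.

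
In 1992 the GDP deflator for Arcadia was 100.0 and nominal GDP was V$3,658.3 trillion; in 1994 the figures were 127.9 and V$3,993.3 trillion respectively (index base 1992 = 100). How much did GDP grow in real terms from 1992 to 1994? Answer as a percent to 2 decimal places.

Deflate each year: 1992 → 3658.3/1.000 = 3658.30; 1994 → 3993.3/1.279 = 3122.20.
So real GDP changed by 3122.20/3658.30 − 1 = -0.1465, i.e. -14.65%.

-14.65%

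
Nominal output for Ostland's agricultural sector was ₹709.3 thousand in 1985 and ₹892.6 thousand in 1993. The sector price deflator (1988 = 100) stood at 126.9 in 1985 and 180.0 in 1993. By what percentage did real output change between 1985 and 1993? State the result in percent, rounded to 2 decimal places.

-11.28%

Real output 1985 = 709.3 / 1.269 = 558.94.
Real output 1993 = 892.6 / 1.800 = 495.89.
Real growth = 495.89 / 558.94 − 1 = -0.1128.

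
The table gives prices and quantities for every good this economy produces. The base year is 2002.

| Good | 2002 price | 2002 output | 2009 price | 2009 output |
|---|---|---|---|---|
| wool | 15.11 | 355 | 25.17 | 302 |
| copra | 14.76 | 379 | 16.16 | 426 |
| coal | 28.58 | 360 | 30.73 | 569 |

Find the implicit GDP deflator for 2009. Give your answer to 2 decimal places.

117.92

Nominal GDP 2009 = 25.17·302 + 16.16·426 + 30.73·569 = 31970.87.
Real GDP 2009 (at 2002 prices) = 15.11·302 + 14.76·426 + 28.58·569 = 27113.00.
Deflator = Nominal/Real × 100 = 31970.87/27113.00 × 100 = 117.917.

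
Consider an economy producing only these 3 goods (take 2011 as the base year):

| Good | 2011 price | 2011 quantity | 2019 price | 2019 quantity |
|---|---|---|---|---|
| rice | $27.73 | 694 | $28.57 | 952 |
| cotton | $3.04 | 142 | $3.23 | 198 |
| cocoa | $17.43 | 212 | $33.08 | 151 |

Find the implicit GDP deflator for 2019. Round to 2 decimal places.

Nominal GDP 2019 = 28.57·952 + 3.23·198 + 33.08·151 = 32833.26.
Real GDP 2019 (at 2011 prices) = 27.73·952 + 3.04·198 + 17.43·151 = 29632.81.
Deflator = Nominal/Real × 100 = 32833.26/29632.81 × 100 = 110.800.

110.80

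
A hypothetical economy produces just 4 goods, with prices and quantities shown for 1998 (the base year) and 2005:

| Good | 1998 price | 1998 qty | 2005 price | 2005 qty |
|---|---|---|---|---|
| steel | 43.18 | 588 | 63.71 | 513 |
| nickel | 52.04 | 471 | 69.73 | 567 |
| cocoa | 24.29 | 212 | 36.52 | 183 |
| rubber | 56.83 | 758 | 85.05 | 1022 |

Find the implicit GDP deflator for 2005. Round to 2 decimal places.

Nominal GDP 2005 = 63.71·513 + 69.73·567 + 36.52·183 + 85.05·1022 = 165824.40.
Real GDP 2005 (at 1998 prices) = 43.18·513 + 52.04·567 + 24.29·183 + 56.83·1022 = 114183.35.
Deflator = Nominal/Real × 100 = 165824.40/114183.35 × 100 = 145.226.

145.23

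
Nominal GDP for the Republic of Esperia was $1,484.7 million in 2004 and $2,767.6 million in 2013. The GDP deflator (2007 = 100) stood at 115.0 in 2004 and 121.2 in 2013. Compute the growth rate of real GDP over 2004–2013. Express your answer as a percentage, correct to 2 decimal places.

76.87%

Deflate each year: 2004 → 1484.7/1.150 = 1291.04; 2013 → 2767.6/1.212 = 2283.50.
So real GDP changed by 2283.50/1291.04 − 1 = 0.7687, i.e. 76.87%.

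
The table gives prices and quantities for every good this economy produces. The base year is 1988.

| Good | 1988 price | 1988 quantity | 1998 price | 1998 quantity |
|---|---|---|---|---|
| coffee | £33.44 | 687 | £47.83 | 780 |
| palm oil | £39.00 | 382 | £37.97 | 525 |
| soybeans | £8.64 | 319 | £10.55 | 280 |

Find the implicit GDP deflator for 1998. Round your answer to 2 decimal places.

122.90

Nominal GDP 1998 = 47.83·780 + 37.97·525 + 10.55·280 = 60195.65.
Real GDP 1998 (at 1988 prices) = 33.44·780 + 39.00·525 + 8.64·280 = 48977.40.
Deflator = Nominal/Real × 100 = 60195.65/48977.40 × 100 = 122.905.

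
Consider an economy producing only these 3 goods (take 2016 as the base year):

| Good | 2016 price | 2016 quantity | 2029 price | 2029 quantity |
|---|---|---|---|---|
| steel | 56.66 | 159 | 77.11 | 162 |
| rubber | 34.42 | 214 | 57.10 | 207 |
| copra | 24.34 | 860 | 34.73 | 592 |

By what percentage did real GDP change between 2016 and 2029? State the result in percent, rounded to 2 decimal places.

Real GDP 2016 = Nominal GDP 2016 = 56.66·159 + 34.42·214 + 24.34·860 = 37307.22.
Real GDP 2029 (at 2016 prices) = 56.66·162 + 34.42·207 + 24.34·592 = 30713.14.
Real growth = 30713.14/37307.22 − 1 = -0.1768.

-17.68%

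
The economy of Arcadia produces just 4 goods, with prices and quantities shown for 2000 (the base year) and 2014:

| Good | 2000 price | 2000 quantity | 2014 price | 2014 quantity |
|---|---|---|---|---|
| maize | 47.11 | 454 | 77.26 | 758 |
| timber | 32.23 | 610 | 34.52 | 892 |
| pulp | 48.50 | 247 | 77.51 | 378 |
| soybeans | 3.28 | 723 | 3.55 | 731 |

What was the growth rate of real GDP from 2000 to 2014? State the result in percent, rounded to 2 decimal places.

Real GDP 2000 = Nominal GDP 2000 = 47.11·454 + 32.23·610 + 48.50·247 + 3.28·723 = 55399.18.
Real GDP 2014 (at 2000 prices) = 47.11·758 + 32.23·892 + 48.50·378 + 3.28·731 = 85189.22.
Real growth = 85189.22/55399.18 − 1 = 0.5377.

53.77%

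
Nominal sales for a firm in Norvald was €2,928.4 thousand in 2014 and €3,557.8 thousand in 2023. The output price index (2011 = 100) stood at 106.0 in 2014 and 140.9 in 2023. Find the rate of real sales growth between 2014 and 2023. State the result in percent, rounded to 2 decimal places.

Deflate each year: 2014 → 2928.4/1.060 = 2762.64; 2023 → 3557.8/1.409 = 2525.05.
So real sales changed by 2525.05/2762.64 − 1 = -0.0860, i.e. -8.60%.

-8.60%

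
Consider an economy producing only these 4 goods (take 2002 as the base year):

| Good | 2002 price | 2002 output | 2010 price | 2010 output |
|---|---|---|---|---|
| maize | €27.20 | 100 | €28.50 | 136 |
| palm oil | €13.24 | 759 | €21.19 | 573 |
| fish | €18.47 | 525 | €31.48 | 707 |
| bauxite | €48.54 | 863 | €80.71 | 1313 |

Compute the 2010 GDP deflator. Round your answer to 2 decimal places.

163.77

Nominal GDP 2010 = 28.50·136 + 21.19·573 + 31.48·707 + 80.71·1313 = 144246.46.
Real GDP 2010 (at 2002 prices) = 27.20·136 + 13.24·573 + 18.47·707 + 48.54·1313 = 88077.03.
Deflator = Nominal/Real × 100 = 144246.46/88077.03 × 100 = 163.773.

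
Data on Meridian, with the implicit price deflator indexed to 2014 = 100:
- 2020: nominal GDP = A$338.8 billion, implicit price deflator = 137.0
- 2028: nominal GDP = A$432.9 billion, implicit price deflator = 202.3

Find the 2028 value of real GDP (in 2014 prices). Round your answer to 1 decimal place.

Real GDP = Nominal / (implicit price deflator/100) = 432.9 / 2.023 = 213.99.

A$214.0 billion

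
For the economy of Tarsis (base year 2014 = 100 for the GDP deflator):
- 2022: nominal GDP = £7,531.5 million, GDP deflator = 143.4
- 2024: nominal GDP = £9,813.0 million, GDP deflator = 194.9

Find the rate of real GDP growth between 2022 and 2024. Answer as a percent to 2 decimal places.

Real GDP 2022 = 7531.5 / 1.434 = 5252.09.
Real GDP 2024 = 9813.0 / 1.949 = 5034.89.
Real growth = 5034.89 / 5252.09 − 1 = -0.0414.

-4.14%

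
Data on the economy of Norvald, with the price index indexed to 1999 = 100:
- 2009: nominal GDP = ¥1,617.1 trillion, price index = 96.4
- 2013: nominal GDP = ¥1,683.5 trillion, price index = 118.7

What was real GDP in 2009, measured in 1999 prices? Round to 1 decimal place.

¥1,677.5 trillion

Real GDP = Nominal / (price index/100) = 1617.1 / 0.964 = 1677.49.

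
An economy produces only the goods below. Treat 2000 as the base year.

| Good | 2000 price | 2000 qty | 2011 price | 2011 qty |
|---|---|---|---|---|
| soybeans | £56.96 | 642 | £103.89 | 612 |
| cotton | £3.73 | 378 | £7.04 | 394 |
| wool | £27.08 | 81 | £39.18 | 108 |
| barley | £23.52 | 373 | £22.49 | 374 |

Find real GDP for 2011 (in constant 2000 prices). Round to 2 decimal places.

£48050.26

Real GDP 2011 = Σ (p_2000 × q_2011) = 56.96·612 + 3.73·394 + 27.08·108 + 23.52·374 = 48050.26.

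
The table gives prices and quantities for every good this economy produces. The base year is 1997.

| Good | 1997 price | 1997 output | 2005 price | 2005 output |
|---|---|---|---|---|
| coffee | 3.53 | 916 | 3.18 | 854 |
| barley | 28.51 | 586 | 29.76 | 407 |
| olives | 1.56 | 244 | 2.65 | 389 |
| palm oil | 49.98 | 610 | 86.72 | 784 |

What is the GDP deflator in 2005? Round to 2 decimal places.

154.10

Nominal GDP 2005 = 3.18·854 + 29.76·407 + 2.65·389 + 86.72·784 = 83847.37.
Real GDP 2005 (at 1997 prices) = 3.53·854 + 28.51·407 + 1.56·389 + 49.98·784 = 54409.35.
Deflator = Nominal/Real × 100 = 83847.37/54409.35 × 100 = 154.105.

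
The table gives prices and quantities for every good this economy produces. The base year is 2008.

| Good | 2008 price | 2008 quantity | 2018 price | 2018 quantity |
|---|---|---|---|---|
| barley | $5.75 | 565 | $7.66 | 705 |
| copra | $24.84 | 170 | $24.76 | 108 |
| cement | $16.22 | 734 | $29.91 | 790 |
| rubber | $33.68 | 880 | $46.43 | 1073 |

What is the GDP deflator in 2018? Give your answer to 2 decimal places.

146.39

Nominal GDP 2018 = 7.66·705 + 24.76·108 + 29.91·790 + 46.43·1073 = 81522.67.
Real GDP 2018 (at 2008 prices) = 5.75·705 + 24.84·108 + 16.22·790 + 33.68·1073 = 55688.91.
Deflator = Nominal/Real × 100 = 81522.67/55688.91 × 100 = 146.389.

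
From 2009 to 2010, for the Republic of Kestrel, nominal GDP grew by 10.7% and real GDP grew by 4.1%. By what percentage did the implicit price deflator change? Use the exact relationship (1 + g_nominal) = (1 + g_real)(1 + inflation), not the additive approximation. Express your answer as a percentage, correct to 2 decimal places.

(1 + g_nom) = (1 + g_real)(1 + π), so π = 1.1070 / 1.0410 − 1 = 0.06340.

6.34%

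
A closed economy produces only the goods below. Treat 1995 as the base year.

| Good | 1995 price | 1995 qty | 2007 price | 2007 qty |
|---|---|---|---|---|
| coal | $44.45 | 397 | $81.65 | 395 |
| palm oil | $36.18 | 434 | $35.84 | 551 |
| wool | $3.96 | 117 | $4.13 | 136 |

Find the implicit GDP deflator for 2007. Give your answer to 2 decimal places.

Nominal GDP 2007 = 81.65·395 + 35.84·551 + 4.13·136 = 52561.27.
Real GDP 2007 (at 1995 prices) = 44.45·395 + 36.18·551 + 3.96·136 = 38031.49.
Deflator = Nominal/Real × 100 = 52561.27/38031.49 × 100 = 138.205.

138.20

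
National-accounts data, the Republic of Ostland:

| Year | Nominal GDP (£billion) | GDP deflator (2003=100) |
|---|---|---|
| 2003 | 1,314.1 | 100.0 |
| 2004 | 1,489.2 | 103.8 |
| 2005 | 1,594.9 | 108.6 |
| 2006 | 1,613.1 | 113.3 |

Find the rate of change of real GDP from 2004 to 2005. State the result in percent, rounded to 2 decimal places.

Real GDP 2004 = 1489.2/1.038 = 1434.68.
Real GDP 2005 = 1594.9/1.086 = 1468.60.
Change = 1468.60/1434.68 − 1 = 0.0236.

2.36%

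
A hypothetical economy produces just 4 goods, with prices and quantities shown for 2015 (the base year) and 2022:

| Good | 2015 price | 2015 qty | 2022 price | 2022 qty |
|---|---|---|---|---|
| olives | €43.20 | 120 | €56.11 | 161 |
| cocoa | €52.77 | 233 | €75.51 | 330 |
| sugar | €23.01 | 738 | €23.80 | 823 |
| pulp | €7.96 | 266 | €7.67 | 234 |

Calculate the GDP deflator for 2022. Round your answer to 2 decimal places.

Nominal GDP 2022 = 56.11·161 + 75.51·330 + 23.80·823 + 7.67·234 = 55334.19.
Real GDP 2022 (at 2015 prices) = 43.20·161 + 52.77·330 + 23.01·823 + 7.96·234 = 45169.17.
Deflator = Nominal/Real × 100 = 55334.19/45169.17 × 100 = 122.504.

122.50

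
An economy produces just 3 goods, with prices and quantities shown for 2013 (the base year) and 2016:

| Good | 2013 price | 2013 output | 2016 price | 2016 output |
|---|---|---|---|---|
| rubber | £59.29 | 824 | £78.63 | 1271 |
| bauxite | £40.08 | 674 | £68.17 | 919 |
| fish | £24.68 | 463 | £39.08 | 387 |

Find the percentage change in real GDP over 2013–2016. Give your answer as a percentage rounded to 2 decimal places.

39.46%

Real GDP 2013 = Nominal GDP 2013 = 59.29·824 + 40.08·674 + 24.68·463 = 87295.72.
Real GDP 2016 (at 2013 prices) = 59.29·1271 + 40.08·919 + 24.68·387 = 121742.27.
Real growth = 121742.27/87295.72 − 1 = 0.3946.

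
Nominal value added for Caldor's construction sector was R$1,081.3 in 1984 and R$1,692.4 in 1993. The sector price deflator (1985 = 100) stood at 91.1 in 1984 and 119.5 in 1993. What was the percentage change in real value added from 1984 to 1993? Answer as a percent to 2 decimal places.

19.32%

Deflate each year: 1984 → 1081.3/0.911 = 1186.94; 1993 → 1692.4/1.195 = 1416.23.
So real value added changed by 1416.23/1186.94 − 1 = 0.1932, i.e. 19.32%.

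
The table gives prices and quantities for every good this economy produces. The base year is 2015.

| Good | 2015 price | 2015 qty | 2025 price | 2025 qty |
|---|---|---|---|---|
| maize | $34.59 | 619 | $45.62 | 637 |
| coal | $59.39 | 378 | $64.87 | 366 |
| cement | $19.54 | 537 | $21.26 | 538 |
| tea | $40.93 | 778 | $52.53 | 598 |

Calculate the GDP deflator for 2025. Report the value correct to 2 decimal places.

121.45

Nominal GDP 2025 = 45.62·637 + 64.87·366 + 21.26·538 + 52.53·598 = 95653.18.
Real GDP 2025 (at 2015 prices) = 34.59·637 + 59.39·366 + 19.54·538 + 40.93·598 = 78759.23.
Deflator = Nominal/Real × 100 = 95653.18/78759.23 × 100 = 121.450.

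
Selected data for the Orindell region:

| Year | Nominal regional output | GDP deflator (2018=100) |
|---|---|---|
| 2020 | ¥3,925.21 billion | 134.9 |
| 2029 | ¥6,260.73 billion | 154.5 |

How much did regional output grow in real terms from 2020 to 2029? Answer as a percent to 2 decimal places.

Deflate each year: 2020 → 3925.21/1.349 = 2909.72; 2029 → 6260.73/1.545 = 4052.25.
So real regional output changed by 4052.25/2909.72 − 1 = 0.3927, i.e. 39.27%.

39.27%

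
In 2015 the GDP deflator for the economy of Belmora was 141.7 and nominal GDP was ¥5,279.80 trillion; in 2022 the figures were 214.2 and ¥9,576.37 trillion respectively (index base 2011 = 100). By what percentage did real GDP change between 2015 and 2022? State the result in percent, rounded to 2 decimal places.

Deflate each year: 2015 → 5279.80/1.417 = 3726.04; 2022 → 9576.37/2.142 = 4470.76.
So real GDP changed by 4470.76/3726.04 − 1 = 0.1999, i.e. 19.99%.

19.99%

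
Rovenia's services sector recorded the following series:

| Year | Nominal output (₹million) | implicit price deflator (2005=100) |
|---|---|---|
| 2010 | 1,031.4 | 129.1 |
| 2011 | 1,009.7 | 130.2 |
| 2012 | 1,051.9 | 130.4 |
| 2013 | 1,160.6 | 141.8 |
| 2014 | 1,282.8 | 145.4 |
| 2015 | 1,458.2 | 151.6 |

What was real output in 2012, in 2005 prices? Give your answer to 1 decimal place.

₹806.7 million

Real output 2012 = 1051.9 / 1.304 = 806.67.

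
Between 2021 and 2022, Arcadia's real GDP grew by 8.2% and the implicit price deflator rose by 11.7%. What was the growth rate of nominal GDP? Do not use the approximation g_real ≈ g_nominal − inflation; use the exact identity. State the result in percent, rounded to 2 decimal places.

(1 + g_nom) = (1 + g_real)(1 + π) = 1.0820 × 1.1170 = 1.20859.

20.86%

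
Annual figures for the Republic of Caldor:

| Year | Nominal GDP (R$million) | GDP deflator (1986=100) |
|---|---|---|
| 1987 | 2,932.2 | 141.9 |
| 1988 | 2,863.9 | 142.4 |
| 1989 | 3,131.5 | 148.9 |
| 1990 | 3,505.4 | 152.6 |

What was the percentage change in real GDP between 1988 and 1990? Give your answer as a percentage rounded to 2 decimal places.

14.22%

Real GDP 1988 = 2863.9/1.424 = 2011.17.
Real GDP 1990 = 3505.4/1.526 = 2297.12.
Change = 2297.12/2011.17 − 1 = 0.1422.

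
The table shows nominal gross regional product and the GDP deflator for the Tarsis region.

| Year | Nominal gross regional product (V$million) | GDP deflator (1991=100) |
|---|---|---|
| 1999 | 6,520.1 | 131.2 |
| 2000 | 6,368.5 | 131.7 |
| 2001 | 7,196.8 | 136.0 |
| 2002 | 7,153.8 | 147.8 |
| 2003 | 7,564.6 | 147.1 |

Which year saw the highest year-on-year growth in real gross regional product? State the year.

2000: real = 6368.5/1.317 = 4835.61; growth vs 1999 (4969.59) = -2.70%.
2001: real = 7196.8/1.360 = 5291.76; growth vs 2000 (4835.61) = 9.43%.
2002: real = 7153.8/1.478 = 4840.19; growth vs 2001 (5291.76) = -8.53%.
2003: real = 7564.6/1.471 = 5142.49; growth vs 2002 (4840.19) = 6.25%.

2001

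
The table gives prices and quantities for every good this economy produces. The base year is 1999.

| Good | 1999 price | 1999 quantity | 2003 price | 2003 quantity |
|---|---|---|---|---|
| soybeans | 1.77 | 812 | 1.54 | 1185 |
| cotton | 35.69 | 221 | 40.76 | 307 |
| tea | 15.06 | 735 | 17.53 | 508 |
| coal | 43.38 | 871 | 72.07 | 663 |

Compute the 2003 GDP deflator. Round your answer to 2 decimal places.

Nominal GDP 2003 = 1.54·1185 + 40.76·307 + 17.53·508 + 72.07·663 = 71025.87.
Real GDP 2003 (at 1999 prices) = 1.77·1185 + 35.69·307 + 15.06·508 + 43.38·663 = 49465.70.
Deflator = Nominal/Real × 100 = 71025.87/49465.70 × 100 = 143.586.

143.59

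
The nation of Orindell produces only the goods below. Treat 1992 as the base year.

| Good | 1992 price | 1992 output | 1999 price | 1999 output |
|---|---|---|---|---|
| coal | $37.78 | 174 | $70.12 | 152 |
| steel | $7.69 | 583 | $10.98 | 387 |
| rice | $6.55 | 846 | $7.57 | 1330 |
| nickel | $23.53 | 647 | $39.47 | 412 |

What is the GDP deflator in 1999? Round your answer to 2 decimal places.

Nominal GDP 1999 = 70.12·152 + 10.98·387 + 7.57·1330 + 39.47·412 = 41237.24.
Real GDP 1999 (at 1992 prices) = 37.78·152 + 7.69·387 + 6.55·1330 + 23.53·412 = 27124.45.
Deflator = Nominal/Real × 100 = 41237.24/27124.45 × 100 = 152.030.

152.03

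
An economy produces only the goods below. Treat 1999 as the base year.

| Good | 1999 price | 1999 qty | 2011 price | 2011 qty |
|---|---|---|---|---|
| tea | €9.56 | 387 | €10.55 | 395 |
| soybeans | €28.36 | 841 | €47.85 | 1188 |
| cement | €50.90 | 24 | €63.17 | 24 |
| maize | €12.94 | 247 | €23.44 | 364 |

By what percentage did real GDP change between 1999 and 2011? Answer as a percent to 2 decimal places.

Real GDP 1999 = Nominal GDP 1999 = 9.56·387 + 28.36·841 + 50.90·24 + 12.94·247 = 31968.26.
Real GDP 2011 (at 1999 prices) = 9.56·395 + 28.36·1188 + 50.90·24 + 12.94·364 = 43399.64.
Real growth = 43399.64/31968.26 − 1 = 0.3576.

35.76%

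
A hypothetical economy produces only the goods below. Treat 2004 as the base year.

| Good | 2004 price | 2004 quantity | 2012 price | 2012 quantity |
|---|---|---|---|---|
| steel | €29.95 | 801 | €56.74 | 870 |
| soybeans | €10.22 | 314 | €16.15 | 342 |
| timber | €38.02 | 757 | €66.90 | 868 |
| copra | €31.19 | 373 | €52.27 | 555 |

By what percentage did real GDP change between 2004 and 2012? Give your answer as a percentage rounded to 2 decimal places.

Real GDP 2004 = Nominal GDP 2004 = 29.95·801 + 10.22·314 + 38.02·757 + 31.19·373 = 67614.04.
Real GDP 2012 (at 2004 prices) = 29.95·870 + 10.22·342 + 38.02·868 + 31.19·555 = 79863.55.
Real growth = 79863.55/67614.04 − 1 = 0.1812.

18.12%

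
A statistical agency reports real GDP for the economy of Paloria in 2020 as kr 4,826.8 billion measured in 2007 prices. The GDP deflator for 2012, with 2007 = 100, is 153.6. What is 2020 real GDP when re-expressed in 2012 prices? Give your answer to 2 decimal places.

kr 7,413.96 billion

Real GDP in 2012 prices = Real GDP in 2007 prices × (P_2012/P_2007) = 4826.8 × 1.536 = 7413.96.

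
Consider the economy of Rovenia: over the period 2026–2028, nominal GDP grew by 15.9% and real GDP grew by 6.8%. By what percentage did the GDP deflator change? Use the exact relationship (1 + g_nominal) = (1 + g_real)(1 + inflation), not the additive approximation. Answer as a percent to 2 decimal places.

8.52%

(1 + g_nom) = (1 + g_real)(1 + π), so π = 1.1590 / 1.0680 − 1 = 0.08521.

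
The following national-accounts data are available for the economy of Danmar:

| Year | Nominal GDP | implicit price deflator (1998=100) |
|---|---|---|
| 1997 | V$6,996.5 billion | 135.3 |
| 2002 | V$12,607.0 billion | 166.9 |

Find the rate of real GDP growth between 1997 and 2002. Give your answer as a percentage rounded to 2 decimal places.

46.07%

Real GDP 1997 = 6996.5 / 1.353 = 5171.10.
Real GDP 2002 = 12607.0 / 1.669 = 7553.62.
Real growth = 7553.62 / 5171.10 − 1 = 0.4607.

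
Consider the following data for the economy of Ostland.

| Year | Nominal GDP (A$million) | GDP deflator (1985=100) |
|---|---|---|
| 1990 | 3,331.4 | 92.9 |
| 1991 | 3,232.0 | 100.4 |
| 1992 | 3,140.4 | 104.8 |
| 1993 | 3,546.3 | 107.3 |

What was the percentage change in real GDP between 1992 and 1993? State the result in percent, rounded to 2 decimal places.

10.29%

Real GDP 1992 = 3140.4/1.048 = 2996.56.
Real GDP 1993 = 3546.3/1.073 = 3305.03.
Change = 3305.03/2996.56 − 1 = 0.1029.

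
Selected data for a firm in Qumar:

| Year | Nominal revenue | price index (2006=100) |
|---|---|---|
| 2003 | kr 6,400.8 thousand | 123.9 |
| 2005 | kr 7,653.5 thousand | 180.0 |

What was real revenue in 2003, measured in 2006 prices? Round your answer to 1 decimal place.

kr 5,166.1 thousand

Real revenue = Nominal / (price index/100) = 6400.8 / 1.239 = 5166.10.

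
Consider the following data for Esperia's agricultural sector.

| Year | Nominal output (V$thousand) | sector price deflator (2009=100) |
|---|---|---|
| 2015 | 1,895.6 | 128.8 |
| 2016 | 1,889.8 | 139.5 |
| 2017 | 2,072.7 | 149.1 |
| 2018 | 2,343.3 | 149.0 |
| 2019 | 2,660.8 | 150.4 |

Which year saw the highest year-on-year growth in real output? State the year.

2016: real = 1889.8/1.395 = 1354.70; growth vs 2015 (1471.74) = -7.95%.
2017: real = 2072.7/1.491 = 1390.14; growth vs 2016 (1354.70) = 2.62%.
2018: real = 2343.3/1.490 = 1572.68; growth vs 2017 (1390.14) = 13.13%.
2019: real = 2660.8/1.504 = 1769.15; growth vs 2018 (1572.68) = 12.49%.

2018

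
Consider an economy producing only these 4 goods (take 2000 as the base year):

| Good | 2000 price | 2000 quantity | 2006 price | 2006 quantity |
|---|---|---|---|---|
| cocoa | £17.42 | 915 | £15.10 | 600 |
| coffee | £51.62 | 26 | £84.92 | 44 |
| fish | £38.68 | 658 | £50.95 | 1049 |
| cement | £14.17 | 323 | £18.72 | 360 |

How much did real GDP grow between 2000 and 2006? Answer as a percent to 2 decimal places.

23.44%

Real GDP 2000 = Nominal GDP 2000 = 17.42·915 + 51.62·26 + 38.68·658 + 14.17·323 = 47309.77.
Real GDP 2006 (at 2000 prices) = 17.42·600 + 51.62·44 + 38.68·1049 + 14.17·360 = 58399.80.
Real growth = 58399.80/47309.77 − 1 = 0.2344.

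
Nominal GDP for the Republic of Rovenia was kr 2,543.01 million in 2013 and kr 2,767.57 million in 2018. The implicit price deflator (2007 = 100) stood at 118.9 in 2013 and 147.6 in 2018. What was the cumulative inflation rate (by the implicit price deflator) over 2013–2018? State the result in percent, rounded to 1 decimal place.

Price-level change = 147.6 / 118.9 − 1 = 0.2414.

24.1%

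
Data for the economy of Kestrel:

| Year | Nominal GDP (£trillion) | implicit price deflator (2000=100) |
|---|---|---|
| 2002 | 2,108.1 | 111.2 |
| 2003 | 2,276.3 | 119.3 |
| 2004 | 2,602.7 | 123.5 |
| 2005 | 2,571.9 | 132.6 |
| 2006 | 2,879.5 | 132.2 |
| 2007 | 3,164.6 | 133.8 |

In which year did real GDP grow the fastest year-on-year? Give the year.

2006

2003: real = 2276.3/1.193 = 1908.05; growth vs 2002 (1895.77) = 0.65%.
2004: real = 2602.7/1.235 = 2107.45; growth vs 2003 (1908.05) = 10.45%.
2005: real = 2571.9/1.326 = 1939.59; growth vs 2004 (2107.45) = -7.97%.
2006: real = 2879.5/1.322 = 2178.14; growth vs 2005 (1939.59) = 12.30%.
2007: real = 3164.6/1.338 = 2365.17; growth vs 2006 (2178.14) = 8.59%.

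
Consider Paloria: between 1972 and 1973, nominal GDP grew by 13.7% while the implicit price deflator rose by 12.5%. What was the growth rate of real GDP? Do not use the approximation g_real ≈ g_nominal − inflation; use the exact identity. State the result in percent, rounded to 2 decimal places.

1.07%

(1 + g_nom) = (1 + g_real)(1 + π), so g_real = 1.1370 / 1.1250 − 1 = 0.01067.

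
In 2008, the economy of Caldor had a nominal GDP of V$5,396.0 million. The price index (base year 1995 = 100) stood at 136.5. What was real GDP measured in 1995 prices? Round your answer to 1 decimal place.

Real GDP = Nominal / (price index/100) = 5396.0 / 1.365 = 3953.11.

V$3,953.1 million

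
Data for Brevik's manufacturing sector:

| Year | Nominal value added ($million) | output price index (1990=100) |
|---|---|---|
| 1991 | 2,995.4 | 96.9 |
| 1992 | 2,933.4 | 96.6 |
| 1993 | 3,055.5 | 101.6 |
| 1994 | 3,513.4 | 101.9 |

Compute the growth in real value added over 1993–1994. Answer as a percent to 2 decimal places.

Real value added 1993 = 3055.5/1.016 = 3007.38.
Real value added 1994 = 3513.4/1.019 = 3447.89.
Change = 3447.89/3007.38 − 1 = 0.1465.

14.65%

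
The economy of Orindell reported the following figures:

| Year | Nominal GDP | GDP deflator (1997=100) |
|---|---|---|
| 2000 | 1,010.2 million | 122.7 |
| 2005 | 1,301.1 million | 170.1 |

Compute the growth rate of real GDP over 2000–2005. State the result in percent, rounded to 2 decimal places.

-7.09%

Deflate each year: 2000 → 1010.2/1.227 = 823.31; 2005 → 1301.1/1.701 = 764.90.
So real GDP changed by 764.90/823.31 − 1 = -0.0709, i.e. -7.09%.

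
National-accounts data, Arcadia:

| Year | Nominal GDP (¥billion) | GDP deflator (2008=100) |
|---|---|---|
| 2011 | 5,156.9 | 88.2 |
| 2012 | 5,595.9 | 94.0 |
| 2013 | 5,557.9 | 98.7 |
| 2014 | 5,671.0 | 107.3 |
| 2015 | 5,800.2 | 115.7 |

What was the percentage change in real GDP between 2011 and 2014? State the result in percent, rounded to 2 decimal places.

-9.61%

Real GDP 2011 = 5156.9/0.882 = 5846.83.
Real GDP 2014 = 5671.0/1.073 = 5285.18.
Change = 5285.18/5846.83 − 1 = -0.0961.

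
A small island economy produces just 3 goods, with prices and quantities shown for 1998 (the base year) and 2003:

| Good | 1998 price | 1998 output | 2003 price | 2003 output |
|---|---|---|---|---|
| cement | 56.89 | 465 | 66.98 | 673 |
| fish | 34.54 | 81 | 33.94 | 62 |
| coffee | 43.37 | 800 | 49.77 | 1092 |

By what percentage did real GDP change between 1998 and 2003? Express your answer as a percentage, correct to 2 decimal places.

37.28%

Real GDP 1998 = Nominal GDP 1998 = 56.89·465 + 34.54·81 + 43.37·800 = 63947.59.
Real GDP 2003 (at 1998 prices) = 56.89·673 + 34.54·62 + 43.37·1092 = 87788.49.
Real growth = 87788.49/63947.59 − 1 = 0.3728.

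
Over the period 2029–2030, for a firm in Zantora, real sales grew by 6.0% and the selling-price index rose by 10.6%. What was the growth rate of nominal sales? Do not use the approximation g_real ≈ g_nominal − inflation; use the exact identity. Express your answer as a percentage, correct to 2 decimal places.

17.24%

(1 + g_nom) = (1 + g_real)(1 + π) = 1.0600 × 1.1060 = 1.17236.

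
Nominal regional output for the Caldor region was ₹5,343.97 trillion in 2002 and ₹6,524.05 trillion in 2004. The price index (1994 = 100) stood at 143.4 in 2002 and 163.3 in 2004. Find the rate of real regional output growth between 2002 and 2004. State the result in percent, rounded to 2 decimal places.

7.21%

Deflate each year: 2002 → 5343.97/1.434 = 3726.62; 2004 → 6524.05/1.633 = 3995.13.
So real regional output changed by 3995.13/3726.62 − 1 = 0.0721, i.e. 7.21%.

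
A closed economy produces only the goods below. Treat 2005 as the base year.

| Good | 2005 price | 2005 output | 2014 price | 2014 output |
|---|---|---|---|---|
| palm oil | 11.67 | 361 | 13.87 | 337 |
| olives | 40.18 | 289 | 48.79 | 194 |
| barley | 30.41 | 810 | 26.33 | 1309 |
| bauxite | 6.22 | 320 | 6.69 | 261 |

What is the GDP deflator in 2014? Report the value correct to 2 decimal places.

Nominal GDP 2014 = 13.87·337 + 48.79·194 + 26.33·1309 + 6.69·261 = 50351.51.
Real GDP 2014 (at 2005 prices) = 11.67·337 + 40.18·194 + 30.41·1309 + 6.22·261 = 53157.82.
Deflator = Nominal/Real × 100 = 50351.51/53157.82 × 100 = 94.721.

94.72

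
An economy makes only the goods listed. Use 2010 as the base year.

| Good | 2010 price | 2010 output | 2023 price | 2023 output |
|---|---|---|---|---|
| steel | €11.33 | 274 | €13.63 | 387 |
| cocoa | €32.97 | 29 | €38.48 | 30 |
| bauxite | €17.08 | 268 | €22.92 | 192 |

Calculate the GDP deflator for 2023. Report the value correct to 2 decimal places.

125.15

Nominal GDP 2023 = 13.63·387 + 38.48·30 + 22.92·192 = 10829.85.
Real GDP 2023 (at 2010 prices) = 11.33·387 + 32.97·30 + 17.08·192 = 8653.17.
Deflator = Nominal/Real × 100 = 10829.85/8653.17 × 100 = 125.155.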